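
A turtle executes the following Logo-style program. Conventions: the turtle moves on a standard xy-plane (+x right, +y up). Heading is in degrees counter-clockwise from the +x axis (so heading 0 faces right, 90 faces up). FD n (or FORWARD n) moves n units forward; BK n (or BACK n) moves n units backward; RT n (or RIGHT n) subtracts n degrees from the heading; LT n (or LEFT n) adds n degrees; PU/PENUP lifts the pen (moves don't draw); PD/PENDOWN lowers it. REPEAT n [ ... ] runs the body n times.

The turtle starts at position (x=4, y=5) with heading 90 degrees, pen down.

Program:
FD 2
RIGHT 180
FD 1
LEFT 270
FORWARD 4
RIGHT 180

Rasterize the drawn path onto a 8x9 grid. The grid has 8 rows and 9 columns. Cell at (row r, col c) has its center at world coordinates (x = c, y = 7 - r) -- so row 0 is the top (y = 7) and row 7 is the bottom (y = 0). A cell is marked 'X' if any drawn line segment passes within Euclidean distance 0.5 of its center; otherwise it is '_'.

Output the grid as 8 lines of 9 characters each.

Segment 0: (4,5) -> (4,7)
Segment 1: (4,7) -> (4,6)
Segment 2: (4,6) -> (0,6)

Answer: ____X____
XXXXX____
____X____
_________
_________
_________
_________
_________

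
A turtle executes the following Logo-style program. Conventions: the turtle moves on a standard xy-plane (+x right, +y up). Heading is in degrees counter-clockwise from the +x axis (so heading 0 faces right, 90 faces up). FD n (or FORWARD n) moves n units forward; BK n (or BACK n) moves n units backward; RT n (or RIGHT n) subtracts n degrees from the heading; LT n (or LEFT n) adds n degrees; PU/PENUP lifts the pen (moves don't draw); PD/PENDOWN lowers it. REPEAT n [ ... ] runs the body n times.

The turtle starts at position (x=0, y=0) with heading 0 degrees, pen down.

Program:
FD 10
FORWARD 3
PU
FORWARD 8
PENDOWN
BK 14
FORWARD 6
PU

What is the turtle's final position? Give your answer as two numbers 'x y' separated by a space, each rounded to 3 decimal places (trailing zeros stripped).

Answer: 13 0

Derivation:
Executing turtle program step by step:
Start: pos=(0,0), heading=0, pen down
FD 10: (0,0) -> (10,0) [heading=0, draw]
FD 3: (10,0) -> (13,0) [heading=0, draw]
PU: pen up
FD 8: (13,0) -> (21,0) [heading=0, move]
PD: pen down
BK 14: (21,0) -> (7,0) [heading=0, draw]
FD 6: (7,0) -> (13,0) [heading=0, draw]
PU: pen up
Final: pos=(13,0), heading=0, 4 segment(s) drawn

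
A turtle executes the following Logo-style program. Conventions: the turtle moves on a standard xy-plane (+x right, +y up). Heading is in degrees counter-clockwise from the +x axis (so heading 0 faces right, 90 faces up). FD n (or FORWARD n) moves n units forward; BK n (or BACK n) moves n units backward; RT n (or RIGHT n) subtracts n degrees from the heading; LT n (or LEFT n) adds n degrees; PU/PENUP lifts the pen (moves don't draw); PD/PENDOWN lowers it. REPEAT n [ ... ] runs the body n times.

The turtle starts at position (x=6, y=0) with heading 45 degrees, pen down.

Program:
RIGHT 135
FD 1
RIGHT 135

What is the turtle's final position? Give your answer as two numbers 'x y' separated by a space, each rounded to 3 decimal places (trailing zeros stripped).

Answer: 6 -1

Derivation:
Executing turtle program step by step:
Start: pos=(6,0), heading=45, pen down
RT 135: heading 45 -> 270
FD 1: (6,0) -> (6,-1) [heading=270, draw]
RT 135: heading 270 -> 135
Final: pos=(6,-1), heading=135, 1 segment(s) drawn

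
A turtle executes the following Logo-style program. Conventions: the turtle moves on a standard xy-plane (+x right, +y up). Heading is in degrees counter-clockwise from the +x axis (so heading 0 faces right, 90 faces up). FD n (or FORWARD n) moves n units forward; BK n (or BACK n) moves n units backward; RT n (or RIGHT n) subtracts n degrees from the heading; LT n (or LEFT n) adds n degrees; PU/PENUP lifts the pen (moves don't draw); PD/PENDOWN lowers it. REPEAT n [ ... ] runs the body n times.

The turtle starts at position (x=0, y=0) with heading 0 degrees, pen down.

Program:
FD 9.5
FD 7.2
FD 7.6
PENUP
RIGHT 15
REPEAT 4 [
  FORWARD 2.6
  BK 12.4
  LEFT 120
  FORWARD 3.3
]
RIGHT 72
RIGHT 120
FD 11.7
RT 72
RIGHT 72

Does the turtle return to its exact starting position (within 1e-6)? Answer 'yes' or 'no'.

Executing turtle program step by step:
Start: pos=(0,0), heading=0, pen down
FD 9.5: (0,0) -> (9.5,0) [heading=0, draw]
FD 7.2: (9.5,0) -> (16.7,0) [heading=0, draw]
FD 7.6: (16.7,0) -> (24.3,0) [heading=0, draw]
PU: pen up
RT 15: heading 0 -> 345
REPEAT 4 [
  -- iteration 1/4 --
  FD 2.6: (24.3,0) -> (26.811,-0.673) [heading=345, move]
  BK 12.4: (26.811,-0.673) -> (14.834,2.536) [heading=345, move]
  LT 120: heading 345 -> 105
  FD 3.3: (14.834,2.536) -> (13.98,5.724) [heading=105, move]
  -- iteration 2/4 --
  FD 2.6: (13.98,5.724) -> (13.307,8.235) [heading=105, move]
  BK 12.4: (13.307,8.235) -> (16.516,-3.742) [heading=105, move]
  LT 120: heading 105 -> 225
  FD 3.3: (16.516,-3.742) -> (14.183,-6.076) [heading=225, move]
  -- iteration 3/4 --
  FD 2.6: (14.183,-6.076) -> (12.344,-7.914) [heading=225, move]
  BK 12.4: (12.344,-7.914) -> (21.112,0.854) [heading=225, move]
  LT 120: heading 225 -> 345
  FD 3.3: (21.112,0.854) -> (24.3,0) [heading=345, move]
  -- iteration 4/4 --
  FD 2.6: (24.3,0) -> (26.811,-0.673) [heading=345, move]
  BK 12.4: (26.811,-0.673) -> (14.834,2.536) [heading=345, move]
  LT 120: heading 345 -> 105
  FD 3.3: (14.834,2.536) -> (13.98,5.724) [heading=105, move]
]
RT 72: heading 105 -> 33
RT 120: heading 33 -> 273
FD 11.7: (13.98,5.724) -> (14.592,-5.96) [heading=273, move]
RT 72: heading 273 -> 201
RT 72: heading 201 -> 129
Final: pos=(14.592,-5.96), heading=129, 3 segment(s) drawn

Start position: (0, 0)
Final position: (14.592, -5.96)
Distance = 15.762; >= 1e-6 -> NOT closed

Answer: no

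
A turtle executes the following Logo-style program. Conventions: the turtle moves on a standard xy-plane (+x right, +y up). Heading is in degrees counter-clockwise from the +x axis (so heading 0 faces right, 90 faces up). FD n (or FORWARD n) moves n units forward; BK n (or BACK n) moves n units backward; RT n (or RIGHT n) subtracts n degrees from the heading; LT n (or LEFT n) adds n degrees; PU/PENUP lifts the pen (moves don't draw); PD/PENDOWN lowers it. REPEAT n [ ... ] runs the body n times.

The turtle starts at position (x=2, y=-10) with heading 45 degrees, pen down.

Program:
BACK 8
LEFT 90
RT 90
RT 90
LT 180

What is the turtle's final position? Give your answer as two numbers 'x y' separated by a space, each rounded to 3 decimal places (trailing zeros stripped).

Executing turtle program step by step:
Start: pos=(2,-10), heading=45, pen down
BK 8: (2,-10) -> (-3.657,-15.657) [heading=45, draw]
LT 90: heading 45 -> 135
RT 90: heading 135 -> 45
RT 90: heading 45 -> 315
LT 180: heading 315 -> 135
Final: pos=(-3.657,-15.657), heading=135, 1 segment(s) drawn

Answer: -3.657 -15.657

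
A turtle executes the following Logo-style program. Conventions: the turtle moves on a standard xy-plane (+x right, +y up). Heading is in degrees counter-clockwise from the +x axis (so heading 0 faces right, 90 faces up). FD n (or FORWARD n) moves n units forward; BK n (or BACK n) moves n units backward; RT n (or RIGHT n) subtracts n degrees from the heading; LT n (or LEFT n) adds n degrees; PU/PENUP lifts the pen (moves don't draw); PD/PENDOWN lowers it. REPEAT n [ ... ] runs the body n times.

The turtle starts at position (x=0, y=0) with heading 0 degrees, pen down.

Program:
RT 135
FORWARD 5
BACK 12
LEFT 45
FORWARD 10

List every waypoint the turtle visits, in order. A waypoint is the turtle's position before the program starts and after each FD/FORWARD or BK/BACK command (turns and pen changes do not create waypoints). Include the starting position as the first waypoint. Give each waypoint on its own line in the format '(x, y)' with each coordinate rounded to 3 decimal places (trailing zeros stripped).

Answer: (0, 0)
(-3.536, -3.536)
(4.95, 4.95)
(4.95, -5.05)

Derivation:
Executing turtle program step by step:
Start: pos=(0,0), heading=0, pen down
RT 135: heading 0 -> 225
FD 5: (0,0) -> (-3.536,-3.536) [heading=225, draw]
BK 12: (-3.536,-3.536) -> (4.95,4.95) [heading=225, draw]
LT 45: heading 225 -> 270
FD 10: (4.95,4.95) -> (4.95,-5.05) [heading=270, draw]
Final: pos=(4.95,-5.05), heading=270, 3 segment(s) drawn
Waypoints (4 total):
(0, 0)
(-3.536, -3.536)
(4.95, 4.95)
(4.95, -5.05)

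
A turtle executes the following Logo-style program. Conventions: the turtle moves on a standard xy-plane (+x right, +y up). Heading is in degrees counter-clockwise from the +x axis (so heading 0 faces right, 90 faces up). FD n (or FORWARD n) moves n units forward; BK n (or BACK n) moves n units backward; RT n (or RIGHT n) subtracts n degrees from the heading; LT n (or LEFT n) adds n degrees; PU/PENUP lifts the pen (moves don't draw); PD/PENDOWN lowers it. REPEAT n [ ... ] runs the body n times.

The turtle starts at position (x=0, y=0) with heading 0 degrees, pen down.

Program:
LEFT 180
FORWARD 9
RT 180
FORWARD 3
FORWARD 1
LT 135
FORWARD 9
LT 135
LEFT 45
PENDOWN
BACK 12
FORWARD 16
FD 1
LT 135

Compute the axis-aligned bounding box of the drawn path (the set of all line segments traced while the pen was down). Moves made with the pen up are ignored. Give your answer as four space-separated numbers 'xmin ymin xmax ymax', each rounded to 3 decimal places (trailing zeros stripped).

Executing turtle program step by step:
Start: pos=(0,0), heading=0, pen down
LT 180: heading 0 -> 180
FD 9: (0,0) -> (-9,0) [heading=180, draw]
RT 180: heading 180 -> 0
FD 3: (-9,0) -> (-6,0) [heading=0, draw]
FD 1: (-6,0) -> (-5,0) [heading=0, draw]
LT 135: heading 0 -> 135
FD 9: (-5,0) -> (-11.364,6.364) [heading=135, draw]
LT 135: heading 135 -> 270
LT 45: heading 270 -> 315
PD: pen down
BK 12: (-11.364,6.364) -> (-19.849,14.849) [heading=315, draw]
FD 16: (-19.849,14.849) -> (-8.536,3.536) [heading=315, draw]
FD 1: (-8.536,3.536) -> (-7.828,2.828) [heading=315, draw]
LT 135: heading 315 -> 90
Final: pos=(-7.828,2.828), heading=90, 7 segment(s) drawn

Segment endpoints: x in {-19.849, -11.364, -9, -8.536, -7.828, -6, -5, 0}, y in {0, 0, 2.828, 3.536, 6.364, 14.849}
xmin=-19.849, ymin=0, xmax=0, ymax=14.849

Answer: -19.849 0 0 14.849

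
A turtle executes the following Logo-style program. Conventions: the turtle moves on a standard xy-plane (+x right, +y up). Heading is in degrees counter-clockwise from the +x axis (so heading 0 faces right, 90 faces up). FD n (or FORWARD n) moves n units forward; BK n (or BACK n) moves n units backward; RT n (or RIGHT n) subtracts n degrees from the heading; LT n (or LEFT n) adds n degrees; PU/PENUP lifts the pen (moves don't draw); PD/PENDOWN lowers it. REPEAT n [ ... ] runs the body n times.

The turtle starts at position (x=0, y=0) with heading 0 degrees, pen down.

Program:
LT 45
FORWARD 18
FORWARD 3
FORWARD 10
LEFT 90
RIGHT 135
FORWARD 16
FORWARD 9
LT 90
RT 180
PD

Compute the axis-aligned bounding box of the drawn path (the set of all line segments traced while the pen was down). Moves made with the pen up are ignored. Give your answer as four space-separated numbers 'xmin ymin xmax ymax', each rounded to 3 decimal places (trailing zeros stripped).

Executing turtle program step by step:
Start: pos=(0,0), heading=0, pen down
LT 45: heading 0 -> 45
FD 18: (0,0) -> (12.728,12.728) [heading=45, draw]
FD 3: (12.728,12.728) -> (14.849,14.849) [heading=45, draw]
FD 10: (14.849,14.849) -> (21.92,21.92) [heading=45, draw]
LT 90: heading 45 -> 135
RT 135: heading 135 -> 0
FD 16: (21.92,21.92) -> (37.92,21.92) [heading=0, draw]
FD 9: (37.92,21.92) -> (46.92,21.92) [heading=0, draw]
LT 90: heading 0 -> 90
RT 180: heading 90 -> 270
PD: pen down
Final: pos=(46.92,21.92), heading=270, 5 segment(s) drawn

Segment endpoints: x in {0, 12.728, 14.849, 21.92, 37.92, 46.92}, y in {0, 12.728, 14.849, 21.92}
xmin=0, ymin=0, xmax=46.92, ymax=21.92

Answer: 0 0 46.92 21.92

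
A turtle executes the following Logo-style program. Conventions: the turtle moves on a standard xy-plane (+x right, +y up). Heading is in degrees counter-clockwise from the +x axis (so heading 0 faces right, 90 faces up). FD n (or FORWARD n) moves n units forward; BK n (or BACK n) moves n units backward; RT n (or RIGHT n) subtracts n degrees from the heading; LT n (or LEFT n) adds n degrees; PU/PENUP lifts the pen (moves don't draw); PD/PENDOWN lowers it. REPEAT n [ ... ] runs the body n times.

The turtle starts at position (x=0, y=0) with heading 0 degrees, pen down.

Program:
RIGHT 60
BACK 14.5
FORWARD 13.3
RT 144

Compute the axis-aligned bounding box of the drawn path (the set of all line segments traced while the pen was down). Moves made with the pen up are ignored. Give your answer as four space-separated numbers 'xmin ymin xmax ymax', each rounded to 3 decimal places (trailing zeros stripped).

Executing turtle program step by step:
Start: pos=(0,0), heading=0, pen down
RT 60: heading 0 -> 300
BK 14.5: (0,0) -> (-7.25,12.557) [heading=300, draw]
FD 13.3: (-7.25,12.557) -> (-0.6,1.039) [heading=300, draw]
RT 144: heading 300 -> 156
Final: pos=(-0.6,1.039), heading=156, 2 segment(s) drawn

Segment endpoints: x in {-7.25, -0.6, 0}, y in {0, 1.039, 12.557}
xmin=-7.25, ymin=0, xmax=0, ymax=12.557

Answer: -7.25 0 0 12.557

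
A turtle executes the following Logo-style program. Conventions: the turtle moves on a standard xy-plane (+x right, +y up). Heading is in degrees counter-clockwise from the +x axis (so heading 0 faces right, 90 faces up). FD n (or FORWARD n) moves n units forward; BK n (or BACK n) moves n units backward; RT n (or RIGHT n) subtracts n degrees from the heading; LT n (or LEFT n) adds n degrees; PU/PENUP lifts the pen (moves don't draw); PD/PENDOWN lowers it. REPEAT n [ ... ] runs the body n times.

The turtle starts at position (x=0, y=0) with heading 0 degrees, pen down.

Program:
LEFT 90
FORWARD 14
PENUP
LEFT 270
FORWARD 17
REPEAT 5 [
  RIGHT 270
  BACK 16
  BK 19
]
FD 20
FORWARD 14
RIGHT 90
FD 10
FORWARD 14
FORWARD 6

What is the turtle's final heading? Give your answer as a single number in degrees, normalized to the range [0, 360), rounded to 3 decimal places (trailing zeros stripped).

Executing turtle program step by step:
Start: pos=(0,0), heading=0, pen down
LT 90: heading 0 -> 90
FD 14: (0,0) -> (0,14) [heading=90, draw]
PU: pen up
LT 270: heading 90 -> 0
FD 17: (0,14) -> (17,14) [heading=0, move]
REPEAT 5 [
  -- iteration 1/5 --
  RT 270: heading 0 -> 90
  BK 16: (17,14) -> (17,-2) [heading=90, move]
  BK 19: (17,-2) -> (17,-21) [heading=90, move]
  -- iteration 2/5 --
  RT 270: heading 90 -> 180
  BK 16: (17,-21) -> (33,-21) [heading=180, move]
  BK 19: (33,-21) -> (52,-21) [heading=180, move]
  -- iteration 3/5 --
  RT 270: heading 180 -> 270
  BK 16: (52,-21) -> (52,-5) [heading=270, move]
  BK 19: (52,-5) -> (52,14) [heading=270, move]
  -- iteration 4/5 --
  RT 270: heading 270 -> 0
  BK 16: (52,14) -> (36,14) [heading=0, move]
  BK 19: (36,14) -> (17,14) [heading=0, move]
  -- iteration 5/5 --
  RT 270: heading 0 -> 90
  BK 16: (17,14) -> (17,-2) [heading=90, move]
  BK 19: (17,-2) -> (17,-21) [heading=90, move]
]
FD 20: (17,-21) -> (17,-1) [heading=90, move]
FD 14: (17,-1) -> (17,13) [heading=90, move]
RT 90: heading 90 -> 0
FD 10: (17,13) -> (27,13) [heading=0, move]
FD 14: (27,13) -> (41,13) [heading=0, move]
FD 6: (41,13) -> (47,13) [heading=0, move]
Final: pos=(47,13), heading=0, 1 segment(s) drawn

Answer: 0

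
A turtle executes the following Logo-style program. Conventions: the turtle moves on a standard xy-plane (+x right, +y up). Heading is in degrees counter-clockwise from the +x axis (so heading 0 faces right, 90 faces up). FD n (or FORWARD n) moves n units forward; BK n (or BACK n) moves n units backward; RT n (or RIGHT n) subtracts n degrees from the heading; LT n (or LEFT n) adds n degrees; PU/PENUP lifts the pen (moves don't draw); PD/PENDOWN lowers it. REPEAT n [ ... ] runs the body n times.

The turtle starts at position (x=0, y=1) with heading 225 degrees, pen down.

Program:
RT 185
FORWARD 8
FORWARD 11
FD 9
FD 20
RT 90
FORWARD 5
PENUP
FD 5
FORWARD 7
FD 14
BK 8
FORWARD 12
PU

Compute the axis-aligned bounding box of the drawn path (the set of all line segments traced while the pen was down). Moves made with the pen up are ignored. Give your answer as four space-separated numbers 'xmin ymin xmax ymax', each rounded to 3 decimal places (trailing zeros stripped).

Executing turtle program step by step:
Start: pos=(0,1), heading=225, pen down
RT 185: heading 225 -> 40
FD 8: (0,1) -> (6.128,6.142) [heading=40, draw]
FD 11: (6.128,6.142) -> (14.555,13.213) [heading=40, draw]
FD 9: (14.555,13.213) -> (21.449,18.998) [heading=40, draw]
FD 20: (21.449,18.998) -> (36.77,31.854) [heading=40, draw]
RT 90: heading 40 -> 310
FD 5: (36.77,31.854) -> (39.984,28.024) [heading=310, draw]
PU: pen up
FD 5: (39.984,28.024) -> (43.198,24.193) [heading=310, move]
FD 7: (43.198,24.193) -> (47.698,18.831) [heading=310, move]
FD 14: (47.698,18.831) -> (56.697,8.106) [heading=310, move]
BK 8: (56.697,8.106) -> (51.554,14.235) [heading=310, move]
FD 12: (51.554,14.235) -> (59.268,5.042) [heading=310, move]
PU: pen up
Final: pos=(59.268,5.042), heading=310, 5 segment(s) drawn

Segment endpoints: x in {0, 6.128, 14.555, 21.449, 36.77, 39.984}, y in {1, 6.142, 13.213, 18.998, 28.024, 31.854}
xmin=0, ymin=1, xmax=39.984, ymax=31.854

Answer: 0 1 39.984 31.854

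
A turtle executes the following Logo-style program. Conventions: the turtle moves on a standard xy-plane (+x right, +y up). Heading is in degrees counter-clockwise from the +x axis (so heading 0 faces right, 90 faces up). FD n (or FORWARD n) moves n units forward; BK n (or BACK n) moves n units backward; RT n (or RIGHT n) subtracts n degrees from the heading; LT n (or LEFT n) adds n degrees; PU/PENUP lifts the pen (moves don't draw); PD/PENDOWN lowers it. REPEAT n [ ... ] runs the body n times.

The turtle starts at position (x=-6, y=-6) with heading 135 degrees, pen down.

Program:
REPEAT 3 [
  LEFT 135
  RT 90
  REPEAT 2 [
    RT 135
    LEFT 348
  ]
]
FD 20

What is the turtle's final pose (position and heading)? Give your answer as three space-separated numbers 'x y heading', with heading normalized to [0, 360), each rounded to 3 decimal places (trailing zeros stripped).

Executing turtle program step by step:
Start: pos=(-6,-6), heading=135, pen down
REPEAT 3 [
  -- iteration 1/3 --
  LT 135: heading 135 -> 270
  RT 90: heading 270 -> 180
  REPEAT 2 [
    -- iteration 1/2 --
    RT 135: heading 180 -> 45
    LT 348: heading 45 -> 33
    -- iteration 2/2 --
    RT 135: heading 33 -> 258
    LT 348: heading 258 -> 246
  ]
  -- iteration 2/3 --
  LT 135: heading 246 -> 21
  RT 90: heading 21 -> 291
  REPEAT 2 [
    -- iteration 1/2 --
    RT 135: heading 291 -> 156
    LT 348: heading 156 -> 144
    -- iteration 2/2 --
    RT 135: heading 144 -> 9
    LT 348: heading 9 -> 357
  ]
  -- iteration 3/3 --
  LT 135: heading 357 -> 132
  RT 90: heading 132 -> 42
  REPEAT 2 [
    -- iteration 1/2 --
    RT 135: heading 42 -> 267
    LT 348: heading 267 -> 255
    -- iteration 2/2 --
    RT 135: heading 255 -> 120
    LT 348: heading 120 -> 108
  ]
]
FD 20: (-6,-6) -> (-12.18,13.021) [heading=108, draw]
Final: pos=(-12.18,13.021), heading=108, 1 segment(s) drawn

Answer: -12.18 13.021 108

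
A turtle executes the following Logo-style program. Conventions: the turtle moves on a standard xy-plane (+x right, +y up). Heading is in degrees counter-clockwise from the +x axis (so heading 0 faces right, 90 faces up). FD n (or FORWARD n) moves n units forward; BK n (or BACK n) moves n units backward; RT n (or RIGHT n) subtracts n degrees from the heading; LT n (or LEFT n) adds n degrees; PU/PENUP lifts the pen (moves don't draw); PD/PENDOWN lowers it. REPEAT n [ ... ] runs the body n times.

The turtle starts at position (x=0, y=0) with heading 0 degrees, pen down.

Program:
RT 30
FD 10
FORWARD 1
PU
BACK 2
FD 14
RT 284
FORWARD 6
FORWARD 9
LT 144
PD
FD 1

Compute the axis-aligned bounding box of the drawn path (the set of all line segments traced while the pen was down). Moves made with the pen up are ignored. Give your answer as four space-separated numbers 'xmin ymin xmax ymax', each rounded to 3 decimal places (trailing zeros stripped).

Answer: 0 -5.5 30.338 0

Derivation:
Executing turtle program step by step:
Start: pos=(0,0), heading=0, pen down
RT 30: heading 0 -> 330
FD 10: (0,0) -> (8.66,-5) [heading=330, draw]
FD 1: (8.66,-5) -> (9.526,-5.5) [heading=330, draw]
PU: pen up
BK 2: (9.526,-5.5) -> (7.794,-4.5) [heading=330, move]
FD 14: (7.794,-4.5) -> (19.919,-11.5) [heading=330, move]
RT 284: heading 330 -> 46
FD 6: (19.919,-11.5) -> (24.087,-7.184) [heading=46, move]
FD 9: (24.087,-7.184) -> (30.338,-0.71) [heading=46, move]
LT 144: heading 46 -> 190
PD: pen down
FD 1: (30.338,-0.71) -> (29.354,-0.884) [heading=190, draw]
Final: pos=(29.354,-0.884), heading=190, 3 segment(s) drawn

Segment endpoints: x in {0, 8.66, 9.526, 29.354, 30.338}, y in {-5.5, -5, -0.884, -0.71, 0}
xmin=0, ymin=-5.5, xmax=30.338, ymax=0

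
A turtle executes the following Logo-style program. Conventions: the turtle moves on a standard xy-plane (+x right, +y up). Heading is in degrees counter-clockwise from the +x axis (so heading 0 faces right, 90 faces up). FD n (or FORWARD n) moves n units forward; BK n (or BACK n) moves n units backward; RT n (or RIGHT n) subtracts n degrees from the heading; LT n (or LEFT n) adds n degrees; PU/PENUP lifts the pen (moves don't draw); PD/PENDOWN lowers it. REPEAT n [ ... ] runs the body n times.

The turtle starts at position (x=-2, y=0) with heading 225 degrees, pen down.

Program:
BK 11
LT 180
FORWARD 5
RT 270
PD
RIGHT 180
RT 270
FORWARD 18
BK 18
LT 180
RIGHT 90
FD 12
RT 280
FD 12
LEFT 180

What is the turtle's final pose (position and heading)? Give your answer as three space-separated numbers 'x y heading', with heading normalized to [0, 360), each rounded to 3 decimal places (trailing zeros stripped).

Executing turtle program step by step:
Start: pos=(-2,0), heading=225, pen down
BK 11: (-2,0) -> (5.778,7.778) [heading=225, draw]
LT 180: heading 225 -> 45
FD 5: (5.778,7.778) -> (9.314,11.314) [heading=45, draw]
RT 270: heading 45 -> 135
PD: pen down
RT 180: heading 135 -> 315
RT 270: heading 315 -> 45
FD 18: (9.314,11.314) -> (22.042,24.042) [heading=45, draw]
BK 18: (22.042,24.042) -> (9.314,11.314) [heading=45, draw]
LT 180: heading 45 -> 225
RT 90: heading 225 -> 135
FD 12: (9.314,11.314) -> (0.828,19.799) [heading=135, draw]
RT 280: heading 135 -> 215
FD 12: (0.828,19.799) -> (-9.001,12.916) [heading=215, draw]
LT 180: heading 215 -> 35
Final: pos=(-9.001,12.916), heading=35, 6 segment(s) drawn

Answer: -9.001 12.916 35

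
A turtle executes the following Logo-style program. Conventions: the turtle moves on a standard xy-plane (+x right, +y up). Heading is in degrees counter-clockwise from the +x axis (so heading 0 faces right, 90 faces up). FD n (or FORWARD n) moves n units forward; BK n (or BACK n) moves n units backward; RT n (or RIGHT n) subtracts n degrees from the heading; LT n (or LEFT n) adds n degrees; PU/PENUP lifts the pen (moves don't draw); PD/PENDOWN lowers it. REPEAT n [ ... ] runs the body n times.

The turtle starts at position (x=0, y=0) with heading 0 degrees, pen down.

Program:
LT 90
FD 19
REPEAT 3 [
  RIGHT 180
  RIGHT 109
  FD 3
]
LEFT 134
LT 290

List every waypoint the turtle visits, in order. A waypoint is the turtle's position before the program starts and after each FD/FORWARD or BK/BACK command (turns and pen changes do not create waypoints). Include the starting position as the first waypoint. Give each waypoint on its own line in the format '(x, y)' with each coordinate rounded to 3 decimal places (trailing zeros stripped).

Answer: (0, 0)
(0, 19)
(-2.837, 19.977)
(-4.684, 17.613)
(-3.05, 15.097)

Derivation:
Executing turtle program step by step:
Start: pos=(0,0), heading=0, pen down
LT 90: heading 0 -> 90
FD 19: (0,0) -> (0,19) [heading=90, draw]
REPEAT 3 [
  -- iteration 1/3 --
  RT 180: heading 90 -> 270
  RT 109: heading 270 -> 161
  FD 3: (0,19) -> (-2.837,19.977) [heading=161, draw]
  -- iteration 2/3 --
  RT 180: heading 161 -> 341
  RT 109: heading 341 -> 232
  FD 3: (-2.837,19.977) -> (-4.684,17.613) [heading=232, draw]
  -- iteration 3/3 --
  RT 180: heading 232 -> 52
  RT 109: heading 52 -> 303
  FD 3: (-4.684,17.613) -> (-3.05,15.097) [heading=303, draw]
]
LT 134: heading 303 -> 77
LT 290: heading 77 -> 7
Final: pos=(-3.05,15.097), heading=7, 4 segment(s) drawn
Waypoints (5 total):
(0, 0)
(0, 19)
(-2.837, 19.977)
(-4.684, 17.613)
(-3.05, 15.097)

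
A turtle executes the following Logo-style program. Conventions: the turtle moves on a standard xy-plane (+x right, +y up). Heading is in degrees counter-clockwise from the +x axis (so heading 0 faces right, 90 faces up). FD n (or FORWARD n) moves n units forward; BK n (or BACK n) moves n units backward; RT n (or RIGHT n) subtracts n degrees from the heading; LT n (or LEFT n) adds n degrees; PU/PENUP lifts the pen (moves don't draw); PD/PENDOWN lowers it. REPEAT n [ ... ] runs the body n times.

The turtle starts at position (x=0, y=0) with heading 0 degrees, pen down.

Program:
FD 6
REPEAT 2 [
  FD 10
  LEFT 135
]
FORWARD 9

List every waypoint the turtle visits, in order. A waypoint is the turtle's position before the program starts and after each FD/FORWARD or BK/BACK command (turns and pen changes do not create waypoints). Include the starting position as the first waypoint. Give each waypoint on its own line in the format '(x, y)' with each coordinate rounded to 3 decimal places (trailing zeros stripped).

Executing turtle program step by step:
Start: pos=(0,0), heading=0, pen down
FD 6: (0,0) -> (6,0) [heading=0, draw]
REPEAT 2 [
  -- iteration 1/2 --
  FD 10: (6,0) -> (16,0) [heading=0, draw]
  LT 135: heading 0 -> 135
  -- iteration 2/2 --
  FD 10: (16,0) -> (8.929,7.071) [heading=135, draw]
  LT 135: heading 135 -> 270
]
FD 9: (8.929,7.071) -> (8.929,-1.929) [heading=270, draw]
Final: pos=(8.929,-1.929), heading=270, 4 segment(s) drawn
Waypoints (5 total):
(0, 0)
(6, 0)
(16, 0)
(8.929, 7.071)
(8.929, -1.929)

Answer: (0, 0)
(6, 0)
(16, 0)
(8.929, 7.071)
(8.929, -1.929)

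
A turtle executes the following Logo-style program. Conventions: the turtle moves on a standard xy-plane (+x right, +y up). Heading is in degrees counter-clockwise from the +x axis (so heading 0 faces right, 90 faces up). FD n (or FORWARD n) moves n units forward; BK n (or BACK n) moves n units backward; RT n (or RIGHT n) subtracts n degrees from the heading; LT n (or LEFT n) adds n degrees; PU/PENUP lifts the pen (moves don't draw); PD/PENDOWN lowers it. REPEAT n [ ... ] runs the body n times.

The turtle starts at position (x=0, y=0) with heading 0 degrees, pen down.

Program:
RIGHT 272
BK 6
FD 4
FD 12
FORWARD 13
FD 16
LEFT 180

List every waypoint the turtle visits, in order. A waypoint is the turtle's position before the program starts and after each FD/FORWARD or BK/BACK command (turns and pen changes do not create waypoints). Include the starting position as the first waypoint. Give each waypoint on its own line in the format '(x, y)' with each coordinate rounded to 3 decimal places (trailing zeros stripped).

Answer: (0, 0)
(-0.209, -5.996)
(-0.07, -1.999)
(0.349, 9.994)
(0.803, 22.986)
(1.361, 38.976)

Derivation:
Executing turtle program step by step:
Start: pos=(0,0), heading=0, pen down
RT 272: heading 0 -> 88
BK 6: (0,0) -> (-0.209,-5.996) [heading=88, draw]
FD 4: (-0.209,-5.996) -> (-0.07,-1.999) [heading=88, draw]
FD 12: (-0.07,-1.999) -> (0.349,9.994) [heading=88, draw]
FD 13: (0.349,9.994) -> (0.803,22.986) [heading=88, draw]
FD 16: (0.803,22.986) -> (1.361,38.976) [heading=88, draw]
LT 180: heading 88 -> 268
Final: pos=(1.361,38.976), heading=268, 5 segment(s) drawn
Waypoints (6 total):
(0, 0)
(-0.209, -5.996)
(-0.07, -1.999)
(0.349, 9.994)
(0.803, 22.986)
(1.361, 38.976)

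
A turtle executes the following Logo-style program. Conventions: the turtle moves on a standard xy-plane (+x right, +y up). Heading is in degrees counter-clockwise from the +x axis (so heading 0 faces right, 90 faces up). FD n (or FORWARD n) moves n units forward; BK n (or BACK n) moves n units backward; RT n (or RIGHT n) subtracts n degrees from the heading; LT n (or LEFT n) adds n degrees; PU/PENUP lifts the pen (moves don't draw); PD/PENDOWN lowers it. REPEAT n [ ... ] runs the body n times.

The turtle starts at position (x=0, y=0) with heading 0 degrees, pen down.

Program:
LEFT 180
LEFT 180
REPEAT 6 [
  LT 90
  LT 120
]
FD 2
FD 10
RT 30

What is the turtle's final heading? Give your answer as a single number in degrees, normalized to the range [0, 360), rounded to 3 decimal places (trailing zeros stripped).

Executing turtle program step by step:
Start: pos=(0,0), heading=0, pen down
LT 180: heading 0 -> 180
LT 180: heading 180 -> 0
REPEAT 6 [
  -- iteration 1/6 --
  LT 90: heading 0 -> 90
  LT 120: heading 90 -> 210
  -- iteration 2/6 --
  LT 90: heading 210 -> 300
  LT 120: heading 300 -> 60
  -- iteration 3/6 --
  LT 90: heading 60 -> 150
  LT 120: heading 150 -> 270
  -- iteration 4/6 --
  LT 90: heading 270 -> 0
  LT 120: heading 0 -> 120
  -- iteration 5/6 --
  LT 90: heading 120 -> 210
  LT 120: heading 210 -> 330
  -- iteration 6/6 --
  LT 90: heading 330 -> 60
  LT 120: heading 60 -> 180
]
FD 2: (0,0) -> (-2,0) [heading=180, draw]
FD 10: (-2,0) -> (-12,0) [heading=180, draw]
RT 30: heading 180 -> 150
Final: pos=(-12,0), heading=150, 2 segment(s) drawn

Answer: 150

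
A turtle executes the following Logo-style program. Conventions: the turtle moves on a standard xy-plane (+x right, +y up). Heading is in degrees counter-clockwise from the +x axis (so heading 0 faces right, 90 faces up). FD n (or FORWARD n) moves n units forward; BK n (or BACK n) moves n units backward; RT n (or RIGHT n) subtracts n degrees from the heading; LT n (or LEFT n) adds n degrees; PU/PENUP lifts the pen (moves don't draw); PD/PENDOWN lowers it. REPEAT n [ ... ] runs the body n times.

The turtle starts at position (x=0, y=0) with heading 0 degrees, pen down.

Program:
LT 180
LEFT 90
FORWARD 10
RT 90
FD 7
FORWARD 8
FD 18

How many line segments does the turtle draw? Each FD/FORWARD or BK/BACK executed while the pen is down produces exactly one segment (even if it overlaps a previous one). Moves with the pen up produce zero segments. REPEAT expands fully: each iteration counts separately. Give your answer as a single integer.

Answer: 4

Derivation:
Executing turtle program step by step:
Start: pos=(0,0), heading=0, pen down
LT 180: heading 0 -> 180
LT 90: heading 180 -> 270
FD 10: (0,0) -> (0,-10) [heading=270, draw]
RT 90: heading 270 -> 180
FD 7: (0,-10) -> (-7,-10) [heading=180, draw]
FD 8: (-7,-10) -> (-15,-10) [heading=180, draw]
FD 18: (-15,-10) -> (-33,-10) [heading=180, draw]
Final: pos=(-33,-10), heading=180, 4 segment(s) drawn
Segments drawn: 4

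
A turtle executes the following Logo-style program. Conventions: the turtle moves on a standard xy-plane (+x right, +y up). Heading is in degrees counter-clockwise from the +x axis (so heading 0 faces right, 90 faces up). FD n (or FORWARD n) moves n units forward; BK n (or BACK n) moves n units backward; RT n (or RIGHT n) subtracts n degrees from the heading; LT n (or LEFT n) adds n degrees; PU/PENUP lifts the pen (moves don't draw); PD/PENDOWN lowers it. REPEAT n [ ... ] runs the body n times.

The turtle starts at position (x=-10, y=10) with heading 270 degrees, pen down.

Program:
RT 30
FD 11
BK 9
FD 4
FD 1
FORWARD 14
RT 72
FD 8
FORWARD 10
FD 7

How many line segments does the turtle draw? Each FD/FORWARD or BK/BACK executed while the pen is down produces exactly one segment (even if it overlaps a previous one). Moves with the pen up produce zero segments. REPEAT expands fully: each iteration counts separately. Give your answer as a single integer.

Answer: 8

Derivation:
Executing turtle program step by step:
Start: pos=(-10,10), heading=270, pen down
RT 30: heading 270 -> 240
FD 11: (-10,10) -> (-15.5,0.474) [heading=240, draw]
BK 9: (-15.5,0.474) -> (-11,8.268) [heading=240, draw]
FD 4: (-11,8.268) -> (-13,4.804) [heading=240, draw]
FD 1: (-13,4.804) -> (-13.5,3.938) [heading=240, draw]
FD 14: (-13.5,3.938) -> (-20.5,-8.187) [heading=240, draw]
RT 72: heading 240 -> 168
FD 8: (-20.5,-8.187) -> (-28.325,-6.523) [heading=168, draw]
FD 10: (-28.325,-6.523) -> (-38.107,-4.444) [heading=168, draw]
FD 7: (-38.107,-4.444) -> (-44.954,-2.989) [heading=168, draw]
Final: pos=(-44.954,-2.989), heading=168, 8 segment(s) drawn
Segments drawn: 8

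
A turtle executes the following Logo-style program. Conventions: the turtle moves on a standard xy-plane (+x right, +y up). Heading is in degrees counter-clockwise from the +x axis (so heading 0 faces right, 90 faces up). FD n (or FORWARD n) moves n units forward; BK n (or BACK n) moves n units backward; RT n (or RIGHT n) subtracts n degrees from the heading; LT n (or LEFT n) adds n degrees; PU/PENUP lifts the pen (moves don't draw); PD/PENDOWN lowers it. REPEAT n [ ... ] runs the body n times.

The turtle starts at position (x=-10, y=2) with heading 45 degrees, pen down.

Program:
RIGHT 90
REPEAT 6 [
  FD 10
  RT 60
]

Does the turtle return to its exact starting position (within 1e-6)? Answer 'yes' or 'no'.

Answer: yes

Derivation:
Executing turtle program step by step:
Start: pos=(-10,2), heading=45, pen down
RT 90: heading 45 -> 315
REPEAT 6 [
  -- iteration 1/6 --
  FD 10: (-10,2) -> (-2.929,-5.071) [heading=315, draw]
  RT 60: heading 315 -> 255
  -- iteration 2/6 --
  FD 10: (-2.929,-5.071) -> (-5.517,-14.73) [heading=255, draw]
  RT 60: heading 255 -> 195
  -- iteration 3/6 --
  FD 10: (-5.517,-14.73) -> (-15.176,-17.319) [heading=195, draw]
  RT 60: heading 195 -> 135
  -- iteration 4/6 --
  FD 10: (-15.176,-17.319) -> (-22.247,-10.247) [heading=135, draw]
  RT 60: heading 135 -> 75
  -- iteration 5/6 --
  FD 10: (-22.247,-10.247) -> (-19.659,-0.588) [heading=75, draw]
  RT 60: heading 75 -> 15
  -- iteration 6/6 --
  FD 10: (-19.659,-0.588) -> (-10,2) [heading=15, draw]
  RT 60: heading 15 -> 315
]
Final: pos=(-10,2), heading=315, 6 segment(s) drawn

Start position: (-10, 2)
Final position: (-10, 2)
Distance = 0; < 1e-6 -> CLOSED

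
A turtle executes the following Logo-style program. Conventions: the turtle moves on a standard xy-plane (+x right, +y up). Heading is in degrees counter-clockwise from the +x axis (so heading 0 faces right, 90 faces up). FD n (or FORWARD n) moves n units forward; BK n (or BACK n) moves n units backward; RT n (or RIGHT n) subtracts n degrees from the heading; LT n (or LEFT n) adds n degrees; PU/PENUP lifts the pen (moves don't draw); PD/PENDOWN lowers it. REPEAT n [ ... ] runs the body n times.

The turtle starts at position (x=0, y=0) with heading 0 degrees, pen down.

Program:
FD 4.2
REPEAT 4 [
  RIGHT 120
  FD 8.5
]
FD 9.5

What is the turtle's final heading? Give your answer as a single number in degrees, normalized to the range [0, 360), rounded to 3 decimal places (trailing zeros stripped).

Answer: 240

Derivation:
Executing turtle program step by step:
Start: pos=(0,0), heading=0, pen down
FD 4.2: (0,0) -> (4.2,0) [heading=0, draw]
REPEAT 4 [
  -- iteration 1/4 --
  RT 120: heading 0 -> 240
  FD 8.5: (4.2,0) -> (-0.05,-7.361) [heading=240, draw]
  -- iteration 2/4 --
  RT 120: heading 240 -> 120
  FD 8.5: (-0.05,-7.361) -> (-4.3,0) [heading=120, draw]
  -- iteration 3/4 --
  RT 120: heading 120 -> 0
  FD 8.5: (-4.3,0) -> (4.2,0) [heading=0, draw]
  -- iteration 4/4 --
  RT 120: heading 0 -> 240
  FD 8.5: (4.2,0) -> (-0.05,-7.361) [heading=240, draw]
]
FD 9.5: (-0.05,-7.361) -> (-4.8,-15.588) [heading=240, draw]
Final: pos=(-4.8,-15.588), heading=240, 6 segment(s) drawn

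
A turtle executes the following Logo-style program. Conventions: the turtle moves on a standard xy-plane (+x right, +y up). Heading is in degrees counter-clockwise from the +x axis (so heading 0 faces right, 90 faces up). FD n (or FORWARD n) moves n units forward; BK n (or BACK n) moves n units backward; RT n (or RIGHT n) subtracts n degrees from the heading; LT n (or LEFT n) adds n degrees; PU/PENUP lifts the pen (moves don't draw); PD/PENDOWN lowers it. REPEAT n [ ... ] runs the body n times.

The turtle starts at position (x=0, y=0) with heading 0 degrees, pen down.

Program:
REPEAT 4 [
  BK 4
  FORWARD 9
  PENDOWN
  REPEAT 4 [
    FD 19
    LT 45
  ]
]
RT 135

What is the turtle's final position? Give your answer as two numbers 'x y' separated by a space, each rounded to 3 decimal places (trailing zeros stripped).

Executing turtle program step by step:
Start: pos=(0,0), heading=0, pen down
REPEAT 4 [
  -- iteration 1/4 --
  BK 4: (0,0) -> (-4,0) [heading=0, draw]
  FD 9: (-4,0) -> (5,0) [heading=0, draw]
  PD: pen down
  REPEAT 4 [
    -- iteration 1/4 --
    FD 19: (5,0) -> (24,0) [heading=0, draw]
    LT 45: heading 0 -> 45
    -- iteration 2/4 --
    FD 19: (24,0) -> (37.435,13.435) [heading=45, draw]
    LT 45: heading 45 -> 90
    -- iteration 3/4 --
    FD 19: (37.435,13.435) -> (37.435,32.435) [heading=90, draw]
    LT 45: heading 90 -> 135
    -- iteration 4/4 --
    FD 19: (37.435,32.435) -> (24,45.87) [heading=135, draw]
    LT 45: heading 135 -> 180
  ]
  -- iteration 2/4 --
  BK 4: (24,45.87) -> (28,45.87) [heading=180, draw]
  FD 9: (28,45.87) -> (19,45.87) [heading=180, draw]
  PD: pen down
  REPEAT 4 [
    -- iteration 1/4 --
    FD 19: (19,45.87) -> (0,45.87) [heading=180, draw]
    LT 45: heading 180 -> 225
    -- iteration 2/4 --
    FD 19: (0,45.87) -> (-13.435,32.435) [heading=225, draw]
    LT 45: heading 225 -> 270
    -- iteration 3/4 --
    FD 19: (-13.435,32.435) -> (-13.435,13.435) [heading=270, draw]
    LT 45: heading 270 -> 315
    -- iteration 4/4 --
    FD 19: (-13.435,13.435) -> (0,0) [heading=315, draw]
    LT 45: heading 315 -> 0
  ]
  -- iteration 3/4 --
  BK 4: (0,0) -> (-4,0) [heading=0, draw]
  FD 9: (-4,0) -> (5,0) [heading=0, draw]
  PD: pen down
  REPEAT 4 [
    -- iteration 1/4 --
    FD 19: (5,0) -> (24,0) [heading=0, draw]
    LT 45: heading 0 -> 45
    -- iteration 2/4 --
    FD 19: (24,0) -> (37.435,13.435) [heading=45, draw]
    LT 45: heading 45 -> 90
    -- iteration 3/4 --
    FD 19: (37.435,13.435) -> (37.435,32.435) [heading=90, draw]
    LT 45: heading 90 -> 135
    -- iteration 4/4 --
    FD 19: (37.435,32.435) -> (24,45.87) [heading=135, draw]
    LT 45: heading 135 -> 180
  ]
  -- iteration 4/4 --
  BK 4: (24,45.87) -> (28,45.87) [heading=180, draw]
  FD 9: (28,45.87) -> (19,45.87) [heading=180, draw]
  PD: pen down
  REPEAT 4 [
    -- iteration 1/4 --
    FD 19: (19,45.87) -> (0,45.87) [heading=180, draw]
    LT 45: heading 180 -> 225
    -- iteration 2/4 --
    FD 19: (0,45.87) -> (-13.435,32.435) [heading=225, draw]
    LT 45: heading 225 -> 270
    -- iteration 3/4 --
    FD 19: (-13.435,32.435) -> (-13.435,13.435) [heading=270, draw]
    LT 45: heading 270 -> 315
    -- iteration 4/4 --
    FD 19: (-13.435,13.435) -> (0,0) [heading=315, draw]
    LT 45: heading 315 -> 0
  ]
]
RT 135: heading 0 -> 225
Final: pos=(0,0), heading=225, 24 segment(s) drawn

Answer: 0 0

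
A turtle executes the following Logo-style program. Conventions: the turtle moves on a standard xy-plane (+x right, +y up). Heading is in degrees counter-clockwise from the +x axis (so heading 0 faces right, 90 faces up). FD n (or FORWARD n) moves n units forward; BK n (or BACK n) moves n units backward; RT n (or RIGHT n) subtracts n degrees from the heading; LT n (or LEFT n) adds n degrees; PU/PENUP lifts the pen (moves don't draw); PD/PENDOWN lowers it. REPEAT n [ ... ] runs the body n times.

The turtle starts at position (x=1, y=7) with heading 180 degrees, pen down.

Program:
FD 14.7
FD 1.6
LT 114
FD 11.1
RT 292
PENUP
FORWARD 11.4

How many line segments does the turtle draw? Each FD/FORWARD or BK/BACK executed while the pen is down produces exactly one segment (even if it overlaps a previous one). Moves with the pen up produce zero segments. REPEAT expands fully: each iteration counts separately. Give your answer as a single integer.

Executing turtle program step by step:
Start: pos=(1,7), heading=180, pen down
FD 14.7: (1,7) -> (-13.7,7) [heading=180, draw]
FD 1.6: (-13.7,7) -> (-15.3,7) [heading=180, draw]
LT 114: heading 180 -> 294
FD 11.1: (-15.3,7) -> (-10.785,-3.14) [heading=294, draw]
RT 292: heading 294 -> 2
PU: pen up
FD 11.4: (-10.785,-3.14) -> (0.608,-2.743) [heading=2, move]
Final: pos=(0.608,-2.743), heading=2, 3 segment(s) drawn
Segments drawn: 3

Answer: 3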